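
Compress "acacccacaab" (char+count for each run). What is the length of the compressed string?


Input: acacccacaab
Runs:
  'a' x 1 => "a1"
  'c' x 1 => "c1"
  'a' x 1 => "a1"
  'c' x 3 => "c3"
  'a' x 1 => "a1"
  'c' x 1 => "c1"
  'a' x 2 => "a2"
  'b' x 1 => "b1"
Compressed: "a1c1a1c3a1c1a2b1"
Compressed length: 16

16


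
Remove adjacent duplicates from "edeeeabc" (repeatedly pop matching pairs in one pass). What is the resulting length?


Input: edeeeabc
Stack-based adjacent duplicate removal:
  Read 'e': push. Stack: e
  Read 'd': push. Stack: ed
  Read 'e': push. Stack: ede
  Read 'e': matches stack top 'e' => pop. Stack: ed
  Read 'e': push. Stack: ede
  Read 'a': push. Stack: edea
  Read 'b': push. Stack: edeab
  Read 'c': push. Stack: edeabc
Final stack: "edeabc" (length 6)

6


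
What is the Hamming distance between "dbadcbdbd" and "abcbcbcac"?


Comparing "dbadcbdbd" and "abcbcbcac" position by position:
  Position 0: 'd' vs 'a' => differ
  Position 1: 'b' vs 'b' => same
  Position 2: 'a' vs 'c' => differ
  Position 3: 'd' vs 'b' => differ
  Position 4: 'c' vs 'c' => same
  Position 5: 'b' vs 'b' => same
  Position 6: 'd' vs 'c' => differ
  Position 7: 'b' vs 'a' => differ
  Position 8: 'd' vs 'c' => differ
Total differences (Hamming distance): 6

6


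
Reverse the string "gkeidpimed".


Input: gkeidpimed
Reading characters right to left:
  Position 9: 'd'
  Position 8: 'e'
  Position 7: 'm'
  Position 6: 'i'
  Position 5: 'p'
  Position 4: 'd'
  Position 3: 'i'
  Position 2: 'e'
  Position 1: 'k'
  Position 0: 'g'
Reversed: demipdiekg

demipdiekg


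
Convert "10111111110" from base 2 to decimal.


Input: "10111111110" in base 2
Positional expansion:
  Digit '1' (value 1) x 2^10 = 1024
  Digit '0' (value 0) x 2^9 = 0
  Digit '1' (value 1) x 2^8 = 256
  Digit '1' (value 1) x 2^7 = 128
  Digit '1' (value 1) x 2^6 = 64
  Digit '1' (value 1) x 2^5 = 32
  Digit '1' (value 1) x 2^4 = 16
  Digit '1' (value 1) x 2^3 = 8
  Digit '1' (value 1) x 2^2 = 4
  Digit '1' (value 1) x 2^1 = 2
  Digit '0' (value 0) x 2^0 = 0
Sum = 1534

1534


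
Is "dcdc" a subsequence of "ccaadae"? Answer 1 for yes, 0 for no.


Check if "dcdc" is a subsequence of "ccaadae"
Greedy scan:
  Position 0 ('c'): no match needed
  Position 1 ('c'): no match needed
  Position 2 ('a'): no match needed
  Position 3 ('a'): no match needed
  Position 4 ('d'): matches sub[0] = 'd'
  Position 5 ('a'): no match needed
  Position 6 ('e'): no match needed
Only matched 1/4 characters => not a subsequence

0


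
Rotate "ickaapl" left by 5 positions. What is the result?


Input: "ickaapl", rotate left by 5
First 5 characters: "ickaa"
Remaining characters: "pl"
Concatenate remaining + first: "pl" + "ickaa" = "plickaa"

plickaa


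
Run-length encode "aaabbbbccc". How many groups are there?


Input: aaabbbbccc
Scanning for consecutive runs:
  Group 1: 'a' x 3 (positions 0-2)
  Group 2: 'b' x 4 (positions 3-6)
  Group 3: 'c' x 3 (positions 7-9)
Total groups: 3

3


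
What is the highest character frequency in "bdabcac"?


Input: bdabcac
Character counts:
  'a': 2
  'b': 2
  'c': 2
  'd': 1
Maximum frequency: 2

2


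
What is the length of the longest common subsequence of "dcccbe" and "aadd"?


LCS of "dcccbe" and "aadd"
DP table:
           a    a    d    d
      0    0    0    0    0
  d   0    0    0    1    1
  c   0    0    0    1    1
  c   0    0    0    1    1
  c   0    0    0    1    1
  b   0    0    0    1    1
  e   0    0    0    1    1
LCS length = dp[6][4] = 1

1


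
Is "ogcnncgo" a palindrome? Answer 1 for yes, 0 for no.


Input: ogcnncgo
Reversed: ogcnncgo
  Compare pos 0 ('o') with pos 7 ('o'): match
  Compare pos 1 ('g') with pos 6 ('g'): match
  Compare pos 2 ('c') with pos 5 ('c'): match
  Compare pos 3 ('n') with pos 4 ('n'): match
Result: palindrome

1


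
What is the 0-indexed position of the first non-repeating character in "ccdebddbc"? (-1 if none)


Input: ccdebddbc
Character frequencies:
  'b': 2
  'c': 3
  'd': 3
  'e': 1
Scanning left to right for freq == 1:
  Position 0 ('c'): freq=3, skip
  Position 1 ('c'): freq=3, skip
  Position 2 ('d'): freq=3, skip
  Position 3 ('e'): unique! => answer = 3

3


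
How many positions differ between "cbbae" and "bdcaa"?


Comparing "cbbae" and "bdcaa" position by position:
  Position 0: 'c' vs 'b' => DIFFER
  Position 1: 'b' vs 'd' => DIFFER
  Position 2: 'b' vs 'c' => DIFFER
  Position 3: 'a' vs 'a' => same
  Position 4: 'e' vs 'a' => DIFFER
Positions that differ: 4

4


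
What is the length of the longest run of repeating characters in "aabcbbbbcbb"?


Input: "aabcbbbbcbb"
Scanning for longest run:
  Position 1 ('a'): continues run of 'a', length=2
  Position 2 ('b'): new char, reset run to 1
  Position 3 ('c'): new char, reset run to 1
  Position 4 ('b'): new char, reset run to 1
  Position 5 ('b'): continues run of 'b', length=2
  Position 6 ('b'): continues run of 'b', length=3
  Position 7 ('b'): continues run of 'b', length=4
  Position 8 ('c'): new char, reset run to 1
  Position 9 ('b'): new char, reset run to 1
  Position 10 ('b'): continues run of 'b', length=2
Longest run: 'b' with length 4

4


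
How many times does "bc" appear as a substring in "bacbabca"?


Searching for "bc" in "bacbabca"
Scanning each position:
  Position 0: "ba" => no
  Position 1: "ac" => no
  Position 2: "cb" => no
  Position 3: "ba" => no
  Position 4: "ab" => no
  Position 5: "bc" => MATCH
  Position 6: "ca" => no
Total occurrences: 1

1


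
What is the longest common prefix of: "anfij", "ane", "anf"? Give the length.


Words: anfij, ane, anf
  Position 0: all 'a' => match
  Position 1: all 'n' => match
  Position 2: ('f', 'e', 'f') => mismatch, stop
LCP = "an" (length 2)

2


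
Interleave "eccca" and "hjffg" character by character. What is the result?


Interleaving "eccca" and "hjffg":
  Position 0: 'e' from first, 'h' from second => "eh"
  Position 1: 'c' from first, 'j' from second => "cj"
  Position 2: 'c' from first, 'f' from second => "cf"
  Position 3: 'c' from first, 'f' from second => "cf"
  Position 4: 'a' from first, 'g' from second => "ag"
Result: ehcjcfcfag

ehcjcfcfag


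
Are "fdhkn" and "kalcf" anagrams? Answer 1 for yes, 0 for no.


Strings: "fdhkn", "kalcf"
Sorted first:  dfhkn
Sorted second: acfkl
Differ at position 0: 'd' vs 'a' => not anagrams

0


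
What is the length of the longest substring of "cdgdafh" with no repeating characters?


Input: "cdgdafh"
Sliding window (track last position of each char):
  Position 0 ('c'): window [0,0] length 1 -- new best
  Position 1 ('d'): window [0,1] length 2 -- new best
  Position 2 ('g'): window [0,2] length 3 -- new best
  Position 3 ('d'): repeat (last at 1), move window start to 2
  Position 3 ('d'): window [2,3] length 2
  Position 4 ('a'): window [2,4] length 3
  Position 5 ('f'): window [2,5] length 4 -- new best
  Position 6 ('h'): window [2,6] length 5 -- new best
Longest substring with no repeats: "gdafh" with length 5

5


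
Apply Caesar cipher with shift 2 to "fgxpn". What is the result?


Caesar cipher: shift "fgxpn" by 2
  'f' (pos 5) + 2 = pos 7 = 'h'
  'g' (pos 6) + 2 = pos 8 = 'i'
  'x' (pos 23) + 2 = pos 25 = 'z'
  'p' (pos 15) + 2 = pos 17 = 'r'
  'n' (pos 13) + 2 = pos 15 = 'p'
Result: hizrp

hizrp


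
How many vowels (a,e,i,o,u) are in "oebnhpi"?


Input: oebnhpi
Checking each character:
  'o' at position 0: vowel (running total: 1)
  'e' at position 1: vowel (running total: 2)
  'b' at position 2: consonant
  'n' at position 3: consonant
  'h' at position 4: consonant
  'p' at position 5: consonant
  'i' at position 6: vowel (running total: 3)
Total vowels: 3

3


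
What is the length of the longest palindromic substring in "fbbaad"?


Input: "fbbaad"
Checking substrings for palindromes:
  [1:3] "bb" (len 2) => palindrome
  [3:5] "aa" (len 2) => palindrome
Longest palindromic substring: "bb" with length 2

2


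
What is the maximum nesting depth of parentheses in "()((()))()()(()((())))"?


Input: "()((()))()()(()((())))"
Tracking depth:
  Position 0 '(': depth becomes 1
  Position 1 ')': depth becomes 0
  Position 2 '(': depth becomes 1
  Position 3 '(': depth becomes 2
  Position 4 '(': depth becomes 3
  Position 5 ')': depth becomes 2
  Position 6 ')': depth becomes 1
  Position 7 ')': depth becomes 0
  Position 8 '(': depth becomes 1
  Position 9 ')': depth becomes 0
  Position 10 '(': depth becomes 1
  Position 11 ')': depth becomes 0
  Position 12 '(': depth becomes 1
  Position 13 '(': depth becomes 2
  Position 14 ')': depth becomes 1
  Position 15 '(': depth becomes 2
  Position 16 '(': depth becomes 3
  Position 17 '(': depth becomes 4
  Position 18 ')': depth becomes 3
  Position 19 ')': depth becomes 2
  Position 20 ')': depth becomes 1
  Position 21 ')': depth becomes 0
Maximum depth reached: 4

4


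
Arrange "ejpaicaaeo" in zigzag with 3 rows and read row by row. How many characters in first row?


Zigzag "ejpaicaaeo" into 3 rows:
Placing characters:
  'e' => row 0
  'j' => row 1
  'p' => row 2
  'a' => row 1
  'i' => row 0
  'c' => row 1
  'a' => row 2
  'a' => row 1
  'e' => row 0
  'o' => row 1
Rows:
  Row 0: "eie"
  Row 1: "jacao"
  Row 2: "pa"
First row length: 3

3


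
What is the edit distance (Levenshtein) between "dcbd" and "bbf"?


Computing edit distance: "dcbd" -> "bbf"
DP table:
           b    b    f
      0    1    2    3
  d   1    1    2    3
  c   2    2    2    3
  b   3    2    2    3
  d   4    3    3    3
Edit distance = dp[4][3] = 3

3


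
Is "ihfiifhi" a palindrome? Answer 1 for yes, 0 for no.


Input: ihfiifhi
Reversed: ihfiifhi
  Compare pos 0 ('i') with pos 7 ('i'): match
  Compare pos 1 ('h') with pos 6 ('h'): match
  Compare pos 2 ('f') with pos 5 ('f'): match
  Compare pos 3 ('i') with pos 4 ('i'): match
Result: palindrome

1


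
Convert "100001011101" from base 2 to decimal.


Input: "100001011101" in base 2
Positional expansion:
  Digit '1' (value 1) x 2^11 = 2048
  Digit '0' (value 0) x 2^10 = 0
  Digit '0' (value 0) x 2^9 = 0
  Digit '0' (value 0) x 2^8 = 0
  Digit '0' (value 0) x 2^7 = 0
  Digit '1' (value 1) x 2^6 = 64
  Digit '0' (value 0) x 2^5 = 0
  Digit '1' (value 1) x 2^4 = 16
  Digit '1' (value 1) x 2^3 = 8
  Digit '1' (value 1) x 2^2 = 4
  Digit '0' (value 0) x 2^1 = 0
  Digit '1' (value 1) x 2^0 = 1
Sum = 2141

2141


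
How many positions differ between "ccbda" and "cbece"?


Comparing "ccbda" and "cbece" position by position:
  Position 0: 'c' vs 'c' => same
  Position 1: 'c' vs 'b' => DIFFER
  Position 2: 'b' vs 'e' => DIFFER
  Position 3: 'd' vs 'c' => DIFFER
  Position 4: 'a' vs 'e' => DIFFER
Positions that differ: 4

4


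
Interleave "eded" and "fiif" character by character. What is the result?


Interleaving "eded" and "fiif":
  Position 0: 'e' from first, 'f' from second => "ef"
  Position 1: 'd' from first, 'i' from second => "di"
  Position 2: 'e' from first, 'i' from second => "ei"
  Position 3: 'd' from first, 'f' from second => "df"
Result: efdieidf

efdieidf


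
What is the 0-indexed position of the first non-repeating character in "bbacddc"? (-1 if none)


Input: bbacddc
Character frequencies:
  'a': 1
  'b': 2
  'c': 2
  'd': 2
Scanning left to right for freq == 1:
  Position 0 ('b'): freq=2, skip
  Position 1 ('b'): freq=2, skip
  Position 2 ('a'): unique! => answer = 2

2


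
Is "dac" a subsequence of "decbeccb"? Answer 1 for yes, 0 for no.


Check if "dac" is a subsequence of "decbeccb"
Greedy scan:
  Position 0 ('d'): matches sub[0] = 'd'
  Position 1 ('e'): no match needed
  Position 2 ('c'): no match needed
  Position 3 ('b'): no match needed
  Position 4 ('e'): no match needed
  Position 5 ('c'): no match needed
  Position 6 ('c'): no match needed
  Position 7 ('b'): no match needed
Only matched 1/3 characters => not a subsequence

0


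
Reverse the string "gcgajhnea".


Input: gcgajhnea
Reading characters right to left:
  Position 8: 'a'
  Position 7: 'e'
  Position 6: 'n'
  Position 5: 'h'
  Position 4: 'j'
  Position 3: 'a'
  Position 2: 'g'
  Position 1: 'c'
  Position 0: 'g'
Reversed: aenhjagcg

aenhjagcg


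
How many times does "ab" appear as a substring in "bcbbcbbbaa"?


Searching for "ab" in "bcbbcbbbaa"
Scanning each position:
  Position 0: "bc" => no
  Position 1: "cb" => no
  Position 2: "bb" => no
  Position 3: "bc" => no
  Position 4: "cb" => no
  Position 5: "bb" => no
  Position 6: "bb" => no
  Position 7: "ba" => no
  Position 8: "aa" => no
Total occurrences: 0

0


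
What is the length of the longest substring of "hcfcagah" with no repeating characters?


Input: "hcfcagah"
Sliding window (track last position of each char):
  Position 0 ('h'): window [0,0] length 1 -- new best
  Position 1 ('c'): window [0,1] length 2 -- new best
  Position 2 ('f'): window [0,2] length 3 -- new best
  Position 3 ('c'): repeat (last at 1), move window start to 2
  Position 3 ('c'): window [2,3] length 2
  Position 4 ('a'): window [2,4] length 3
  Position 5 ('g'): window [2,5] length 4 -- new best
  Position 6 ('a'): repeat (last at 4), move window start to 5
  Position 6 ('a'): window [5,6] length 2
  Position 7 ('h'): window [5,7] length 3
Longest substring with no repeats: "fcag" with length 4

4


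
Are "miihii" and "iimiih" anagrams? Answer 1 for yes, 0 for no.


Strings: "miihii", "iimiih"
Sorted first:  hiiiim
Sorted second: hiiiim
Sorted forms match => anagrams

1


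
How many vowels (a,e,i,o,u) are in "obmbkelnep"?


Input: obmbkelnep
Checking each character:
  'o' at position 0: vowel (running total: 1)
  'b' at position 1: consonant
  'm' at position 2: consonant
  'b' at position 3: consonant
  'k' at position 4: consonant
  'e' at position 5: vowel (running total: 2)
  'l' at position 6: consonant
  'n' at position 7: consonant
  'e' at position 8: vowel (running total: 3)
  'p' at position 9: consonant
Total vowels: 3

3


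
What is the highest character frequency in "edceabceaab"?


Input: edceabceaab
Character counts:
  'a': 3
  'b': 2
  'c': 2
  'd': 1
  'e': 3
Maximum frequency: 3

3


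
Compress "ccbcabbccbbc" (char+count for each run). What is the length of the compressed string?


Input: ccbcabbccbbc
Runs:
  'c' x 2 => "c2"
  'b' x 1 => "b1"
  'c' x 1 => "c1"
  'a' x 1 => "a1"
  'b' x 2 => "b2"
  'c' x 2 => "c2"
  'b' x 2 => "b2"
  'c' x 1 => "c1"
Compressed: "c2b1c1a1b2c2b2c1"
Compressed length: 16

16


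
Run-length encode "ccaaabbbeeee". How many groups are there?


Input: ccaaabbbeeee
Scanning for consecutive runs:
  Group 1: 'c' x 2 (positions 0-1)
  Group 2: 'a' x 3 (positions 2-4)
  Group 3: 'b' x 3 (positions 5-7)
  Group 4: 'e' x 4 (positions 8-11)
Total groups: 4

4


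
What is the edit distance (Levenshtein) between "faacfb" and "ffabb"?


Computing edit distance: "faacfb" -> "ffabb"
DP table:
           f    f    a    b    b
      0    1    2    3    4    5
  f   1    0    1    2    3    4
  a   2    1    1    1    2    3
  a   3    2    2    1    2    3
  c   4    3    3    2    2    3
  f   5    4    3    3    3    3
  b   6    5    4    4    3    3
Edit distance = dp[6][5] = 3

3


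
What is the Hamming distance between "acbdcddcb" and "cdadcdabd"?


Comparing "acbdcddcb" and "cdadcdabd" position by position:
  Position 0: 'a' vs 'c' => differ
  Position 1: 'c' vs 'd' => differ
  Position 2: 'b' vs 'a' => differ
  Position 3: 'd' vs 'd' => same
  Position 4: 'c' vs 'c' => same
  Position 5: 'd' vs 'd' => same
  Position 6: 'd' vs 'a' => differ
  Position 7: 'c' vs 'b' => differ
  Position 8: 'b' vs 'd' => differ
Total differences (Hamming distance): 6

6


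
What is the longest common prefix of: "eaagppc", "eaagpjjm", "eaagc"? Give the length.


Words: eaagppc, eaagpjjm, eaagc
  Position 0: all 'e' => match
  Position 1: all 'a' => match
  Position 2: all 'a' => match
  Position 3: all 'g' => match
  Position 4: ('p', 'p', 'c') => mismatch, stop
LCP = "eaag" (length 4)

4


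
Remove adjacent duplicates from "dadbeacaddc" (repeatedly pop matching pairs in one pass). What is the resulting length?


Input: dadbeacaddc
Stack-based adjacent duplicate removal:
  Read 'd': push. Stack: d
  Read 'a': push. Stack: da
  Read 'd': push. Stack: dad
  Read 'b': push. Stack: dadb
  Read 'e': push. Stack: dadbe
  Read 'a': push. Stack: dadbea
  Read 'c': push. Stack: dadbeac
  Read 'a': push. Stack: dadbeaca
  Read 'd': push. Stack: dadbeacad
  Read 'd': matches stack top 'd' => pop. Stack: dadbeaca
  Read 'c': push. Stack: dadbeacac
Final stack: "dadbeacac" (length 9)

9


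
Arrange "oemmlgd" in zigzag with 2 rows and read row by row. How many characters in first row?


Zigzag "oemmlgd" into 2 rows:
Placing characters:
  'o' => row 0
  'e' => row 1
  'm' => row 0
  'm' => row 1
  'l' => row 0
  'g' => row 1
  'd' => row 0
Rows:
  Row 0: "omld"
  Row 1: "emg"
First row length: 4

4


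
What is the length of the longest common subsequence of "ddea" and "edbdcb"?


LCS of "ddea" and "edbdcb"
DP table:
           e    d    b    d    c    b
      0    0    0    0    0    0    0
  d   0    0    1    1    1    1    1
  d   0    0    1    1    2    2    2
  e   0    1    1    1    2    2    2
  a   0    1    1    1    2    2    2
LCS length = dp[4][6] = 2

2


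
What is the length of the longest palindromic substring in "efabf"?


Input: "efabf"
Checking substrings for palindromes:
  No multi-char palindromic substrings found
Longest palindromic substring: "e" with length 1

1


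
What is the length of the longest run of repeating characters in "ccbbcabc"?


Input: "ccbbcabc"
Scanning for longest run:
  Position 1 ('c'): continues run of 'c', length=2
  Position 2 ('b'): new char, reset run to 1
  Position 3 ('b'): continues run of 'b', length=2
  Position 4 ('c'): new char, reset run to 1
  Position 5 ('a'): new char, reset run to 1
  Position 6 ('b'): new char, reset run to 1
  Position 7 ('c'): new char, reset run to 1
Longest run: 'c' with length 2

2


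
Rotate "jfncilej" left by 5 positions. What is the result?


Input: "jfncilej", rotate left by 5
First 5 characters: "jfnci"
Remaining characters: "lej"
Concatenate remaining + first: "lej" + "jfnci" = "lejjfnci"

lejjfnci


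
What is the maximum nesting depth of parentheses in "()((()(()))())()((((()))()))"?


Input: "()((()(()))())()((((()))()))"
Tracking depth:
  Position 0 '(': depth becomes 1
  Position 1 ')': depth becomes 0
  Position 2 '(': depth becomes 1
  Position 3 '(': depth becomes 2
  Position 4 '(': depth becomes 3
  Position 5 ')': depth becomes 2
  Position 6 '(': depth becomes 3
  Position 7 '(': depth becomes 4
  Position 8 ')': depth becomes 3
  Position 9 ')': depth becomes 2
  Position 10 ')': depth becomes 1
  Position 11 '(': depth becomes 2
  Position 12 ')': depth becomes 1
  Position 13 ')': depth becomes 0
  Position 14 '(': depth becomes 1
  Position 15 ')': depth becomes 0
  Position 16 '(': depth becomes 1
  Position 17 '(': depth becomes 2
  Position 18 '(': depth becomes 3
  Position 19 '(': depth becomes 4
  Position 20 '(': depth becomes 5
  Position 21 ')': depth becomes 4
  Position 22 ')': depth becomes 3
  Position 23 ')': depth becomes 2
  Position 24 '(': depth becomes 3
  Position 25 ')': depth becomes 2
  Position 26 ')': depth becomes 1
  Position 27 ')': depth becomes 0
Maximum depth reached: 5

5


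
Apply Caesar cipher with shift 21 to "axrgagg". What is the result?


Caesar cipher: shift "axrgagg" by 21
  'a' (pos 0) + 21 = pos 21 = 'v'
  'x' (pos 23) + 21 = pos 18 = 's'
  'r' (pos 17) + 21 = pos 12 = 'm'
  'g' (pos 6) + 21 = pos 1 = 'b'
  'a' (pos 0) + 21 = pos 21 = 'v'
  'g' (pos 6) + 21 = pos 1 = 'b'
  'g' (pos 6) + 21 = pos 1 = 'b'
Result: vsmbvbb

vsmbvbb


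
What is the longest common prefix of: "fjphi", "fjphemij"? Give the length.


Words: fjphi, fjphemij
  Position 0: all 'f' => match
  Position 1: all 'j' => match
  Position 2: all 'p' => match
  Position 3: all 'h' => match
  Position 4: ('i', 'e') => mismatch, stop
LCP = "fjph" (length 4)

4


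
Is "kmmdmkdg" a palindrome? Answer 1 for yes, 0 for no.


Input: kmmdmkdg
Reversed: gdkmdmmk
  Compare pos 0 ('k') with pos 7 ('g'): MISMATCH
  Compare pos 1 ('m') with pos 6 ('d'): MISMATCH
  Compare pos 2 ('m') with pos 5 ('k'): MISMATCH
  Compare pos 3 ('d') with pos 4 ('m'): MISMATCH
Result: not a palindrome

0


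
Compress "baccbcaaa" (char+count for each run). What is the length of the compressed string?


Input: baccbcaaa
Runs:
  'b' x 1 => "b1"
  'a' x 1 => "a1"
  'c' x 2 => "c2"
  'b' x 1 => "b1"
  'c' x 1 => "c1"
  'a' x 3 => "a3"
Compressed: "b1a1c2b1c1a3"
Compressed length: 12

12


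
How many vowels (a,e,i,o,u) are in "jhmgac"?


Input: jhmgac
Checking each character:
  'j' at position 0: consonant
  'h' at position 1: consonant
  'm' at position 2: consonant
  'g' at position 3: consonant
  'a' at position 4: vowel (running total: 1)
  'c' at position 5: consonant
Total vowels: 1

1


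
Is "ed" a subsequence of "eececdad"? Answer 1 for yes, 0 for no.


Check if "ed" is a subsequence of "eececdad"
Greedy scan:
  Position 0 ('e'): matches sub[0] = 'e'
  Position 1 ('e'): no match needed
  Position 2 ('c'): no match needed
  Position 3 ('e'): no match needed
  Position 4 ('c'): no match needed
  Position 5 ('d'): matches sub[1] = 'd'
  Position 6 ('a'): no match needed
  Position 7 ('d'): no match needed
All 2 characters matched => is a subsequence

1


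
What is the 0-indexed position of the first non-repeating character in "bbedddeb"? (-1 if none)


Input: bbedddeb
Character frequencies:
  'b': 3
  'd': 3
  'e': 2
Scanning left to right for freq == 1:
  Position 0 ('b'): freq=3, skip
  Position 1 ('b'): freq=3, skip
  Position 2 ('e'): freq=2, skip
  Position 3 ('d'): freq=3, skip
  Position 4 ('d'): freq=3, skip
  Position 5 ('d'): freq=3, skip
  Position 6 ('e'): freq=2, skip
  Position 7 ('b'): freq=3, skip
  No unique character found => answer = -1

-1


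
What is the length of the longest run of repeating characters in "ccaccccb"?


Input: "ccaccccb"
Scanning for longest run:
  Position 1 ('c'): continues run of 'c', length=2
  Position 2 ('a'): new char, reset run to 1
  Position 3 ('c'): new char, reset run to 1
  Position 4 ('c'): continues run of 'c', length=2
  Position 5 ('c'): continues run of 'c', length=3
  Position 6 ('c'): continues run of 'c', length=4
  Position 7 ('b'): new char, reset run to 1
Longest run: 'c' with length 4

4


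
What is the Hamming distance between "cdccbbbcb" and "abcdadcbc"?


Comparing "cdccbbbcb" and "abcdadcbc" position by position:
  Position 0: 'c' vs 'a' => differ
  Position 1: 'd' vs 'b' => differ
  Position 2: 'c' vs 'c' => same
  Position 3: 'c' vs 'd' => differ
  Position 4: 'b' vs 'a' => differ
  Position 5: 'b' vs 'd' => differ
  Position 6: 'b' vs 'c' => differ
  Position 7: 'c' vs 'b' => differ
  Position 8: 'b' vs 'c' => differ
Total differences (Hamming distance): 8

8


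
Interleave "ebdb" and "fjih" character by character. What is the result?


Interleaving "ebdb" and "fjih":
  Position 0: 'e' from first, 'f' from second => "ef"
  Position 1: 'b' from first, 'j' from second => "bj"
  Position 2: 'd' from first, 'i' from second => "di"
  Position 3: 'b' from first, 'h' from second => "bh"
Result: efbjdibh

efbjdibh


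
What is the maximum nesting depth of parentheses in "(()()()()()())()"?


Input: "(()()()()()())()"
Tracking depth:
  Position 0 '(': depth becomes 1
  Position 1 '(': depth becomes 2
  Position 2 ')': depth becomes 1
  Position 3 '(': depth becomes 2
  Position 4 ')': depth becomes 1
  Position 5 '(': depth becomes 2
  Position 6 ')': depth becomes 1
  Position 7 '(': depth becomes 2
  Position 8 ')': depth becomes 1
  Position 9 '(': depth becomes 2
  Position 10 ')': depth becomes 1
  Position 11 '(': depth becomes 2
  Position 12 ')': depth becomes 1
  Position 13 ')': depth becomes 0
  Position 14 '(': depth becomes 1
  Position 15 ')': depth becomes 0
Maximum depth reached: 2

2


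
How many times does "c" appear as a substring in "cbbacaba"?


Searching for "c" in "cbbacaba"
Scanning each position:
  Position 0: "c" => MATCH
  Position 1: "b" => no
  Position 2: "b" => no
  Position 3: "a" => no
  Position 4: "c" => MATCH
  Position 5: "a" => no
  Position 6: "b" => no
  Position 7: "a" => no
Total occurrences: 2

2


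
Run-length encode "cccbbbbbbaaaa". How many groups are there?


Input: cccbbbbbbaaaa
Scanning for consecutive runs:
  Group 1: 'c' x 3 (positions 0-2)
  Group 2: 'b' x 6 (positions 3-8)
  Group 3: 'a' x 4 (positions 9-12)
Total groups: 3

3


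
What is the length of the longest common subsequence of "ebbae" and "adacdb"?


LCS of "ebbae" and "adacdb"
DP table:
           a    d    a    c    d    b
      0    0    0    0    0    0    0
  e   0    0    0    0    0    0    0
  b   0    0    0    0    0    0    1
  b   0    0    0    0    0    0    1
  a   0    1    1    1    1    1    1
  e   0    1    1    1    1    1    1
LCS length = dp[5][6] = 1

1


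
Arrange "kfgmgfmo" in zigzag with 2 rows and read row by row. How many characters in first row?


Zigzag "kfgmgfmo" into 2 rows:
Placing characters:
  'k' => row 0
  'f' => row 1
  'g' => row 0
  'm' => row 1
  'g' => row 0
  'f' => row 1
  'm' => row 0
  'o' => row 1
Rows:
  Row 0: "kggm"
  Row 1: "fmfo"
First row length: 4

4


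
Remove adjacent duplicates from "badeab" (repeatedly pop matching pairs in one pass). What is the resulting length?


Input: badeab
Stack-based adjacent duplicate removal:
  Read 'b': push. Stack: b
  Read 'a': push. Stack: ba
  Read 'd': push. Stack: bad
  Read 'e': push. Stack: bade
  Read 'a': push. Stack: badea
  Read 'b': push. Stack: badeab
Final stack: "badeab" (length 6)

6


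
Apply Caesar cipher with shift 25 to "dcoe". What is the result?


Caesar cipher: shift "dcoe" by 25
  'd' (pos 3) + 25 = pos 2 = 'c'
  'c' (pos 2) + 25 = pos 1 = 'b'
  'o' (pos 14) + 25 = pos 13 = 'n'
  'e' (pos 4) + 25 = pos 3 = 'd'
Result: cbnd

cbnd


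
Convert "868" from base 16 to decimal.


Input: "868" in base 16
Positional expansion:
  Digit '8' (value 8) x 16^2 = 2048
  Digit '6' (value 6) x 16^1 = 96
  Digit '8' (value 8) x 16^0 = 8
Sum = 2152

2152


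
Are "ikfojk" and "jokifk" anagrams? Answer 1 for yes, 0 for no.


Strings: "ikfojk", "jokifk"
Sorted first:  fijkko
Sorted second: fijkko
Sorted forms match => anagrams

1


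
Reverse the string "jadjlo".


Input: jadjlo
Reading characters right to left:
  Position 5: 'o'
  Position 4: 'l'
  Position 3: 'j'
  Position 2: 'd'
  Position 1: 'a'
  Position 0: 'j'
Reversed: oljdaj

oljdaj


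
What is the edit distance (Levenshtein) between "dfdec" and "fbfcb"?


Computing edit distance: "dfdec" -> "fbfcb"
DP table:
           f    b    f    c    b
      0    1    2    3    4    5
  d   1    1    2    3    4    5
  f   2    1    2    2    3    4
  d   3    2    2    3    3    4
  e   4    3    3    3    4    4
  c   5    4    4    4    3    4
Edit distance = dp[5][5] = 4

4


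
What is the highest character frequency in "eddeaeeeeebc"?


Input: eddeaeeeeebc
Character counts:
  'a': 1
  'b': 1
  'c': 1
  'd': 2
  'e': 7
Maximum frequency: 7

7


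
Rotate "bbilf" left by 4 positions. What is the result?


Input: "bbilf", rotate left by 4
First 4 characters: "bbil"
Remaining characters: "f"
Concatenate remaining + first: "f" + "bbil" = "fbbil"

fbbil


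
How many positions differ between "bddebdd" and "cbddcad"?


Comparing "bddebdd" and "cbddcad" position by position:
  Position 0: 'b' vs 'c' => DIFFER
  Position 1: 'd' vs 'b' => DIFFER
  Position 2: 'd' vs 'd' => same
  Position 3: 'e' vs 'd' => DIFFER
  Position 4: 'b' vs 'c' => DIFFER
  Position 5: 'd' vs 'a' => DIFFER
  Position 6: 'd' vs 'd' => same
Positions that differ: 5

5


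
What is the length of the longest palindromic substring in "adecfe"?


Input: "adecfe"
Checking substrings for palindromes:
  No multi-char palindromic substrings found
Longest palindromic substring: "a" with length 1

1


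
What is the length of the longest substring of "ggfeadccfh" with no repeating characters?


Input: "ggfeadccfh"
Sliding window (track last position of each char):
  Position 0 ('g'): window [0,0] length 1 -- new best
  Position 1 ('g'): repeat (last at 0), move window start to 1
  Position 1 ('g'): window [1,1] length 1
  Position 2 ('f'): window [1,2] length 2 -- new best
  Position 3 ('e'): window [1,3] length 3 -- new best
  Position 4 ('a'): window [1,4] length 4 -- new best
  Position 5 ('d'): window [1,5] length 5 -- new best
  Position 6 ('c'): window [1,6] length 6 -- new best
  Position 7 ('c'): repeat (last at 6), move window start to 7
  Position 7 ('c'): window [7,7] length 1
  Position 8 ('f'): window [7,8] length 2
  Position 9 ('h'): window [7,9] length 3
Longest substring with no repeats: "gfeadc" with length 6

6


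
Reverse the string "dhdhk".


Input: dhdhk
Reading characters right to left:
  Position 4: 'k'
  Position 3: 'h'
  Position 2: 'd'
  Position 1: 'h'
  Position 0: 'd'
Reversed: khdhd

khdhd


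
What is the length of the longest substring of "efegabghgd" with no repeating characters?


Input: "efegabghgd"
Sliding window (track last position of each char):
  Position 0 ('e'): window [0,0] length 1 -- new best
  Position 1 ('f'): window [0,1] length 2 -- new best
  Position 2 ('e'): repeat (last at 0), move window start to 1
  Position 2 ('e'): window [1,2] length 2
  Position 3 ('g'): window [1,3] length 3 -- new best
  Position 4 ('a'): window [1,4] length 4 -- new best
  Position 5 ('b'): window [1,5] length 5 -- new best
  Position 6 ('g'): repeat (last at 3), move window start to 4
  Position 6 ('g'): window [4,6] length 3
  Position 7 ('h'): window [4,7] length 4
  Position 8 ('g'): repeat (last at 6), move window start to 7
  Position 8 ('g'): window [7,8] length 2
  Position 9 ('d'): window [7,9] length 3
Longest substring with no repeats: "fegab" with length 5

5


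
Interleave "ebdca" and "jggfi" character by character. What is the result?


Interleaving "ebdca" and "jggfi":
  Position 0: 'e' from first, 'j' from second => "ej"
  Position 1: 'b' from first, 'g' from second => "bg"
  Position 2: 'd' from first, 'g' from second => "dg"
  Position 3: 'c' from first, 'f' from second => "cf"
  Position 4: 'a' from first, 'i' from second => "ai"
Result: ejbgdgcfai

ejbgdgcfai


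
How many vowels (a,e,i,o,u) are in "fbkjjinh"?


Input: fbkjjinh
Checking each character:
  'f' at position 0: consonant
  'b' at position 1: consonant
  'k' at position 2: consonant
  'j' at position 3: consonant
  'j' at position 4: consonant
  'i' at position 5: vowel (running total: 1)
  'n' at position 6: consonant
  'h' at position 7: consonant
Total vowels: 1

1


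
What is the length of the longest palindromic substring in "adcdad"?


Input: "adcdad"
Checking substrings for palindromes:
  [0:5] "adcda" (len 5) => palindrome
  [1:4] "dcd" (len 3) => palindrome
  [3:6] "dad" (len 3) => palindrome
Longest palindromic substring: "adcda" with length 5

5


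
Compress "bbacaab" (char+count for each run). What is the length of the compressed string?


Input: bbacaab
Runs:
  'b' x 2 => "b2"
  'a' x 1 => "a1"
  'c' x 1 => "c1"
  'a' x 2 => "a2"
  'b' x 1 => "b1"
Compressed: "b2a1c1a2b1"
Compressed length: 10

10


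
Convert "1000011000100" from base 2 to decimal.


Input: "1000011000100" in base 2
Positional expansion:
  Digit '1' (value 1) x 2^12 = 4096
  Digit '0' (value 0) x 2^11 = 0
  Digit '0' (value 0) x 2^10 = 0
  Digit '0' (value 0) x 2^9 = 0
  Digit '0' (value 0) x 2^8 = 0
  Digit '1' (value 1) x 2^7 = 128
  Digit '1' (value 1) x 2^6 = 64
  Digit '0' (value 0) x 2^5 = 0
  Digit '0' (value 0) x 2^4 = 0
  Digit '0' (value 0) x 2^3 = 0
  Digit '1' (value 1) x 2^2 = 4
  Digit '0' (value 0) x 2^1 = 0
  Digit '0' (value 0) x 2^0 = 0
Sum = 4292

4292


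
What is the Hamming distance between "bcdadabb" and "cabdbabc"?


Comparing "bcdadabb" and "cabdbabc" position by position:
  Position 0: 'b' vs 'c' => differ
  Position 1: 'c' vs 'a' => differ
  Position 2: 'd' vs 'b' => differ
  Position 3: 'a' vs 'd' => differ
  Position 4: 'd' vs 'b' => differ
  Position 5: 'a' vs 'a' => same
  Position 6: 'b' vs 'b' => same
  Position 7: 'b' vs 'c' => differ
Total differences (Hamming distance): 6

6


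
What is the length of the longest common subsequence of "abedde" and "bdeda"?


LCS of "abedde" and "bdeda"
DP table:
           b    d    e    d    a
      0    0    0    0    0    0
  a   0    0    0    0    0    1
  b   0    1    1    1    1    1
  e   0    1    1    2    2    2
  d   0    1    2    2    3    3
  d   0    1    2    2    3    3
  e   0    1    2    3    3    3
LCS length = dp[6][5] = 3

3


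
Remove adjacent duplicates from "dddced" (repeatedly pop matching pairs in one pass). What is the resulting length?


Input: dddced
Stack-based adjacent duplicate removal:
  Read 'd': push. Stack: d
  Read 'd': matches stack top 'd' => pop. Stack: (empty)
  Read 'd': push. Stack: d
  Read 'c': push. Stack: dc
  Read 'e': push. Stack: dce
  Read 'd': push. Stack: dced
Final stack: "dced" (length 4)

4


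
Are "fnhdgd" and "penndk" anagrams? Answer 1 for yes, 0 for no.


Strings: "fnhdgd", "penndk"
Sorted first:  ddfghn
Sorted second: deknnp
Differ at position 1: 'd' vs 'e' => not anagrams

0


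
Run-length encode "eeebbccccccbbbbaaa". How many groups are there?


Input: eeebbccccccbbbbaaa
Scanning for consecutive runs:
  Group 1: 'e' x 3 (positions 0-2)
  Group 2: 'b' x 2 (positions 3-4)
  Group 3: 'c' x 6 (positions 5-10)
  Group 4: 'b' x 4 (positions 11-14)
  Group 5: 'a' x 3 (positions 15-17)
Total groups: 5

5


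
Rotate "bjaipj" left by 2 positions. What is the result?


Input: "bjaipj", rotate left by 2
First 2 characters: "bj"
Remaining characters: "aipj"
Concatenate remaining + first: "aipj" + "bj" = "aipjbj"

aipjbj


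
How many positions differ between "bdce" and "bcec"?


Comparing "bdce" and "bcec" position by position:
  Position 0: 'b' vs 'b' => same
  Position 1: 'd' vs 'c' => DIFFER
  Position 2: 'c' vs 'e' => DIFFER
  Position 3: 'e' vs 'c' => DIFFER
Positions that differ: 3

3


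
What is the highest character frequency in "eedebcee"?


Input: eedebcee
Character counts:
  'b': 1
  'c': 1
  'd': 1
  'e': 5
Maximum frequency: 5

5


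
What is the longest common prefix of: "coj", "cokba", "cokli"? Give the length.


Words: coj, cokba, cokli
  Position 0: all 'c' => match
  Position 1: all 'o' => match
  Position 2: ('j', 'k', 'k') => mismatch, stop
LCP = "co" (length 2)

2


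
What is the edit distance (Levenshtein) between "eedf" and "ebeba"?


Computing edit distance: "eedf" -> "ebeba"
DP table:
           e    b    e    b    a
      0    1    2    3    4    5
  e   1    0    1    2    3    4
  e   2    1    1    1    2    3
  d   3    2    2    2    2    3
  f   4    3    3    3    3    3
Edit distance = dp[4][5] = 3

3


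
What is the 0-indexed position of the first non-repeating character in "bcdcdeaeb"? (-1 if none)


Input: bcdcdeaeb
Character frequencies:
  'a': 1
  'b': 2
  'c': 2
  'd': 2
  'e': 2
Scanning left to right for freq == 1:
  Position 0 ('b'): freq=2, skip
  Position 1 ('c'): freq=2, skip
  Position 2 ('d'): freq=2, skip
  Position 3 ('c'): freq=2, skip
  Position 4 ('d'): freq=2, skip
  Position 5 ('e'): freq=2, skip
  Position 6 ('a'): unique! => answer = 6

6


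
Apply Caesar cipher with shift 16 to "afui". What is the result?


Caesar cipher: shift "afui" by 16
  'a' (pos 0) + 16 = pos 16 = 'q'
  'f' (pos 5) + 16 = pos 21 = 'v'
  'u' (pos 20) + 16 = pos 10 = 'k'
  'i' (pos 8) + 16 = pos 24 = 'y'
Result: qvky

qvky


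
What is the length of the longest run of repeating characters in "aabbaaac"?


Input: "aabbaaac"
Scanning for longest run:
  Position 1 ('a'): continues run of 'a', length=2
  Position 2 ('b'): new char, reset run to 1
  Position 3 ('b'): continues run of 'b', length=2
  Position 4 ('a'): new char, reset run to 1
  Position 5 ('a'): continues run of 'a', length=2
  Position 6 ('a'): continues run of 'a', length=3
  Position 7 ('c'): new char, reset run to 1
Longest run: 'a' with length 3

3


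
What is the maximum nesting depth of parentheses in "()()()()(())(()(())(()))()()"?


Input: "()()()()(())(()(())(()))()()"
Tracking depth:
  Position 0 '(': depth becomes 1
  Position 1 ')': depth becomes 0
  Position 2 '(': depth becomes 1
  Position 3 ')': depth becomes 0
  Position 4 '(': depth becomes 1
  Position 5 ')': depth becomes 0
  Position 6 '(': depth becomes 1
  Position 7 ')': depth becomes 0
  Position 8 '(': depth becomes 1
  Position 9 '(': depth becomes 2
  Position 10 ')': depth becomes 1
  Position 11 ')': depth becomes 0
  Position 12 '(': depth becomes 1
  Position 13 '(': depth becomes 2
  Position 14 ')': depth becomes 1
  Position 15 '(': depth becomes 2
  Position 16 '(': depth becomes 3
  Position 17 ')': depth becomes 2
  Position 18 ')': depth becomes 1
  Position 19 '(': depth becomes 2
  Position 20 '(': depth becomes 3
  Position 21 ')': depth becomes 2
  Position 22 ')': depth becomes 1
  Position 23 ')': depth becomes 0
  Position 24 '(': depth becomes 1
  Position 25 ')': depth becomes 0
  Position 26 '(': depth becomes 1
  Position 27 ')': depth becomes 0
Maximum depth reached: 3

3


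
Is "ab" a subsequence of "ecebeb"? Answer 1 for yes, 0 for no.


Check if "ab" is a subsequence of "ecebeb"
Greedy scan:
  Position 0 ('e'): no match needed
  Position 1 ('c'): no match needed
  Position 2 ('e'): no match needed
  Position 3 ('b'): no match needed
  Position 4 ('e'): no match needed
  Position 5 ('b'): no match needed
Only matched 0/2 characters => not a subsequence

0


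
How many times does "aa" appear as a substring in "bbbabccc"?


Searching for "aa" in "bbbabccc"
Scanning each position:
  Position 0: "bb" => no
  Position 1: "bb" => no
  Position 2: "ba" => no
  Position 3: "ab" => no
  Position 4: "bc" => no
  Position 5: "cc" => no
  Position 6: "cc" => no
Total occurrences: 0

0


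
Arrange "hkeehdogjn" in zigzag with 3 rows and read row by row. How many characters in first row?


Zigzag "hkeehdogjn" into 3 rows:
Placing characters:
  'h' => row 0
  'k' => row 1
  'e' => row 2
  'e' => row 1
  'h' => row 0
  'd' => row 1
  'o' => row 2
  'g' => row 1
  'j' => row 0
  'n' => row 1
Rows:
  Row 0: "hhj"
  Row 1: "kedgn"
  Row 2: "eo"
First row length: 3

3


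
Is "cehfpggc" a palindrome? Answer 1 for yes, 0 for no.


Input: cehfpggc
Reversed: cggpfhec
  Compare pos 0 ('c') with pos 7 ('c'): match
  Compare pos 1 ('e') with pos 6 ('g'): MISMATCH
  Compare pos 2 ('h') with pos 5 ('g'): MISMATCH
  Compare pos 3 ('f') with pos 4 ('p'): MISMATCH
Result: not a palindrome

0


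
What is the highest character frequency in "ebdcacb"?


Input: ebdcacb
Character counts:
  'a': 1
  'b': 2
  'c': 2
  'd': 1
  'e': 1
Maximum frequency: 2

2


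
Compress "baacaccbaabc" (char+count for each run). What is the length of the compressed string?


Input: baacaccbaabc
Runs:
  'b' x 1 => "b1"
  'a' x 2 => "a2"
  'c' x 1 => "c1"
  'a' x 1 => "a1"
  'c' x 2 => "c2"
  'b' x 1 => "b1"
  'a' x 2 => "a2"
  'b' x 1 => "b1"
  'c' x 1 => "c1"
Compressed: "b1a2c1a1c2b1a2b1c1"
Compressed length: 18

18


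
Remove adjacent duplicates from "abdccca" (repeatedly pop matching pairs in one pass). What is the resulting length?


Input: abdccca
Stack-based adjacent duplicate removal:
  Read 'a': push. Stack: a
  Read 'b': push. Stack: ab
  Read 'd': push. Stack: abd
  Read 'c': push. Stack: abdc
  Read 'c': matches stack top 'c' => pop. Stack: abd
  Read 'c': push. Stack: abdc
  Read 'a': push. Stack: abdca
Final stack: "abdca" (length 5)

5


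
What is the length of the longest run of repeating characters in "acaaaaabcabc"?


Input: "acaaaaabcabc"
Scanning for longest run:
  Position 1 ('c'): new char, reset run to 1
  Position 2 ('a'): new char, reset run to 1
  Position 3 ('a'): continues run of 'a', length=2
  Position 4 ('a'): continues run of 'a', length=3
  Position 5 ('a'): continues run of 'a', length=4
  Position 6 ('a'): continues run of 'a', length=5
  Position 7 ('b'): new char, reset run to 1
  Position 8 ('c'): new char, reset run to 1
  Position 9 ('a'): new char, reset run to 1
  Position 10 ('b'): new char, reset run to 1
  Position 11 ('c'): new char, reset run to 1
Longest run: 'a' with length 5

5
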